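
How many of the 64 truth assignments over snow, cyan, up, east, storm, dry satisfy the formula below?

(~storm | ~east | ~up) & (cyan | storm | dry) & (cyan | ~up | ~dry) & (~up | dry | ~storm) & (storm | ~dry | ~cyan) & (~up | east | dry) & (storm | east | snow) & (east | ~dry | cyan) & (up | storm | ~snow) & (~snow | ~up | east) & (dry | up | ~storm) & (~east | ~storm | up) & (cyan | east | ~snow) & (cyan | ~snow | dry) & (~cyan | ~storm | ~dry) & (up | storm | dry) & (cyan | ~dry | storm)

2

There are 2^6 = 64 truth assignments over (snow, cyan, up, east, storm, dry).
Split on storm. With storm = 1, the clauses containing storm are satisfied and ~storm drops from the rest; 0 of the 2^5 = 32 assignments to the other variables satisfy what remains.
With storm = 0, by the same count on the reduced clause set, 2 assignments work.
(One model: snow=F, cyan=T, up=T, east=T, storm=F, dry=F.)
Total: 0 + 2 = 2.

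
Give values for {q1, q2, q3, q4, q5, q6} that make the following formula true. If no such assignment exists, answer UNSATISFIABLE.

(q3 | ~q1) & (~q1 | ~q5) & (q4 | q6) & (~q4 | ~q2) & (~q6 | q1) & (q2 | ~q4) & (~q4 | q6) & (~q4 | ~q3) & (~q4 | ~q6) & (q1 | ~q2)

Branch on q3: set q3 = 1.
The clause (~q4) is unit, so q4 = 0.
The clause (q6) is unit, so q6 = 1.
The clause (q1) is unit, so q1 = 1.
The clause (~q5) is unit, so q5 = 0.
All clauses hold; q2 can take either value.

q1=1,  q2=1,  q3=1,  q4=0,  q5=0,  q6=1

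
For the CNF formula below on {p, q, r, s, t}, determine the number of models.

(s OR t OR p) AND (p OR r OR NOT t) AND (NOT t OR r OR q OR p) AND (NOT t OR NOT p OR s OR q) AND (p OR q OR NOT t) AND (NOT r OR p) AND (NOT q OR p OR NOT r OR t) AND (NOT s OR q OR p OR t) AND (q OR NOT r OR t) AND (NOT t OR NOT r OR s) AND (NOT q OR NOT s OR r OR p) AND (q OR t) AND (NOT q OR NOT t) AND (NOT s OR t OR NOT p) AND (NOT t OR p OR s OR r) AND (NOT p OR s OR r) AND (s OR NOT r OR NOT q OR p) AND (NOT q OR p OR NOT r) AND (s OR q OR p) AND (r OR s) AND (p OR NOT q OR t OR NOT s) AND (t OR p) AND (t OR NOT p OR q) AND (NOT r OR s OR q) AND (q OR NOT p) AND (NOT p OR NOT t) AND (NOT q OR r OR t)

1

There are 2^5 = 32 truth assignments over (p, q, r, s, t).
Split on p. With p = true, the clauses containing p are satisfied and NOT p drops from the rest; 1 of the 2^4 = 16 assignments to the other variables satisfy what remains.
With p = false, by the same count on the reduced clause set, 0 assignments work.
(One model: p=T, q=T, r=T, s=F, t=F.)
Total: 1 + 0 = 1.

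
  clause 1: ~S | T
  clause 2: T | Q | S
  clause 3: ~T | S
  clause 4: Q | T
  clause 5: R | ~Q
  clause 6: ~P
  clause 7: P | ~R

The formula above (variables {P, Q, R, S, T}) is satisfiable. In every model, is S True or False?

True

Suppose S = 0.
(~T) alone gives T = 0.
(Q) alone gives Q = 1.
(R) alone gives R = 1.
(~P) alone gives P = 0.
Now (P) is unsatisfied and unit — conflict.
So every satisfying assignment has S = True.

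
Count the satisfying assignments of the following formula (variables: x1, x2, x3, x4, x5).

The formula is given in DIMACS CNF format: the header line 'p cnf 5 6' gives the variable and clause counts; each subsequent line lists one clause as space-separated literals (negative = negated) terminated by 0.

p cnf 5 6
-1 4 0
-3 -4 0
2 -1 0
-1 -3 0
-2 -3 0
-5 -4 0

9

There are 2^5 = 32 truth assignments over (x1, x2, x3, x4, x5).
Split on x1. With x1 = True, the clauses containing x1 are satisfied and ¬x1 drops from the rest; 1 of the 2^4 = 16 assignments to the other variables satisfy what remains.
With x1 = False, by the same count on the reduced clause set, 8 assignments work.
Total: 1 + 8 = 9.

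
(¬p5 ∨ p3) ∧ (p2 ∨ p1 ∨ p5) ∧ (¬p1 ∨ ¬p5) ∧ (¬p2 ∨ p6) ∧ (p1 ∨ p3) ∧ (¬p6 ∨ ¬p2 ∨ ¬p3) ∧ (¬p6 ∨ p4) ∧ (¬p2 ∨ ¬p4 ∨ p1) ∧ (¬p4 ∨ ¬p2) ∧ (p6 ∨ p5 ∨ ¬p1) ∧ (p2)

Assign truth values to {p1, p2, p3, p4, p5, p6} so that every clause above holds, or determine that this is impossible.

(p2) alone gives p2 = True.
(p6) alone gives p6 = True.
(¬p3) alone gives p3 = False.
(¬p5) alone gives p5 = False.
(p1) alone gives p1 = True.
(p4) alone gives p4 = True.
But (¬p4) is also a unit clause — contradiction.

UNSATISFIABLE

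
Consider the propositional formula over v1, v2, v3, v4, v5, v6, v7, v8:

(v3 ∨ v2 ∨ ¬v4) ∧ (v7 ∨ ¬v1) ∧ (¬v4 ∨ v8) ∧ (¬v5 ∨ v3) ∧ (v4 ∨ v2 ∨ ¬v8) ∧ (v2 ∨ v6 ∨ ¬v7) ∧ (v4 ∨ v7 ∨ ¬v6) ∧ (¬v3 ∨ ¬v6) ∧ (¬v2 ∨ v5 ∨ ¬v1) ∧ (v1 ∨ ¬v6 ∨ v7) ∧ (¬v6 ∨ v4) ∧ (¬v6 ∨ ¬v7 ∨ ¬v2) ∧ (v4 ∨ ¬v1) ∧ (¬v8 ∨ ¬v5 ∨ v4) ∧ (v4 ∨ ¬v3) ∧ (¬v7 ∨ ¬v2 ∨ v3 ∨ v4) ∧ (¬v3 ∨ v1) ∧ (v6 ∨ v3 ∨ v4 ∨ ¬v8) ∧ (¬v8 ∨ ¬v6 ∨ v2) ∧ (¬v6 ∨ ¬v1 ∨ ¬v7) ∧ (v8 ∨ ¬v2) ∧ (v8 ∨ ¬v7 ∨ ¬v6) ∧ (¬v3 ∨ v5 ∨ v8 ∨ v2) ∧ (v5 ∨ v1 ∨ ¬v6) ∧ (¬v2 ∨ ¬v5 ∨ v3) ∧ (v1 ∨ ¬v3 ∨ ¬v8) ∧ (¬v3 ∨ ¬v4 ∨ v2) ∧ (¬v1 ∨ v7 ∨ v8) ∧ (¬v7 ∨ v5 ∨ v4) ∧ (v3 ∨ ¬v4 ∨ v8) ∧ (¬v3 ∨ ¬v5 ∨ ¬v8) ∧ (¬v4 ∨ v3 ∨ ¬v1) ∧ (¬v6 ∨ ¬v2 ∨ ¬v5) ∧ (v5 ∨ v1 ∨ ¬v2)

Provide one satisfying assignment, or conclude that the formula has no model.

Branch on v7: set v7 = False.
(¬v1) alone gives v1 = False.
(¬v6) alone gives v6 = False.
(¬v3) alone gives v3 = False.
(¬v5) alone gives v5 = False.
(¬v2) alone gives v2 = False.
(¬v4) alone gives v4 = False.
(¬v8) alone gives v8 = False.
All clauses are satisfied.

v1=False; v2=False; v3=False; v4=False; v5=False; v6=False; v7=False; v8=False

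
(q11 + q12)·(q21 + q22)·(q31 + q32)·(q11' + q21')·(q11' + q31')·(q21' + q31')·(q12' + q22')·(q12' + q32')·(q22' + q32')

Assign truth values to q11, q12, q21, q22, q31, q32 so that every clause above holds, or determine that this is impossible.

Try q11 = 1.
The clause (q21') is unit, so q21 = 0.
The clause (q22) is unit, so q22 = 1.
The clause (q31') is unit, so q31 = 0.
The clause (q32) is unit, so q32 = 1.
But (q32') is also a unit clause — contradiction.
Undo q11 and try q11 = 0.
The clause (q12) is unit, so q12 = 1.
The clause (q22') is unit, so q22 = 0.
The clause (q21) is unit, so q21 = 1.
The clause (q31') is unit, so q31 = 0.
The clause (q32) is unit, so q32 = 1.
But (q32') is also a unit clause — contradiction.
Both values of q11 lead to a conflict.

UNSATISFIABLE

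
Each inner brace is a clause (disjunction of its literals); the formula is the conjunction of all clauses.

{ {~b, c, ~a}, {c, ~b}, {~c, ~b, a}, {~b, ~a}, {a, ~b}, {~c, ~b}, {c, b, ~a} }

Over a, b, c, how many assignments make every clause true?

3

There are 2^3 = 8 truth assignments over (a, b, c).
Check each against the 7 clauses (columns in the order a, b, c):
  F F F  ✓ satisfies all
  F F T  ✓ satisfies all
  F T F  ✗ fails (c | ~b)
  F T T  ✗ fails (~c | ~b | a)
  T F F  ✗ fails (c | b | ~a)
  T F T  ✓ satisfies all
  T T F  ✗ fails (~b | c | ~a)
  T T T  ✗ fails (~b | ~a)
3 of the 8 rows are models.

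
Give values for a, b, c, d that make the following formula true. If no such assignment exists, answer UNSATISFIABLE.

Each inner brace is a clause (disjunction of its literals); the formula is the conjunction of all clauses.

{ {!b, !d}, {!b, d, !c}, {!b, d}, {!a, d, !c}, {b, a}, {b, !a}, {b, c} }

Try b = false.
Unit clause (a) forces a = true.
But (!a) is also a unit clause — contradiction.
So b must be the other value — set b = true.
Unit clause (!d) forces d = false.
But (d) is also a unit clause — contradiction.
Both values of b lead to a conflict.

UNSATISFIABLE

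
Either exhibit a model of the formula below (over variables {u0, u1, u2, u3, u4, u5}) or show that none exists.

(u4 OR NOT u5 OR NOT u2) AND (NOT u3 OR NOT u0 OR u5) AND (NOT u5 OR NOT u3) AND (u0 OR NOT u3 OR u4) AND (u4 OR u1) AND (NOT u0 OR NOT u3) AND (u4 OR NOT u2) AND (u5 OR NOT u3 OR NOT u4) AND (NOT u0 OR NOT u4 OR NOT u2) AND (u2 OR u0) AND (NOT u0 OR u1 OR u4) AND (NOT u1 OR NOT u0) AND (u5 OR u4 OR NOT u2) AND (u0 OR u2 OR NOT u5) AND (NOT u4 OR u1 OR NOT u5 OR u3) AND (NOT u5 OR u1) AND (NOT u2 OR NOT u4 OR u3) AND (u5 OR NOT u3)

u0 ↦ true, u1 ↦ false, u2 ↦ false, u3 ↦ false, u4 ↦ true, u5 ↦ false

Try u5 = false.
Unit clause (NOT u3) forces u3 = false.
Try u4 = true.
Unit clause (NOT u2) forces u2 = false.
Unit clause (u0) forces u0 = true.
Unit clause (NOT u1) forces u1 = false.
This assignment satisfies each clause.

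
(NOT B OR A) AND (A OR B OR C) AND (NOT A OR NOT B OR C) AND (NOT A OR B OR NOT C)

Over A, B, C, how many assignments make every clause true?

There are 2^3 = 8 truth assignments over (A, B, C).
Check each against the 4 clauses (columns in the order A, B, C):
  F F F  ✗ fails (A OR B OR C)
  F F T  ✓ satisfies all
  F T F  ✗ fails (NOT B OR A)
  F T T  ✗ fails (NOT B OR A)
  T F F  ✓ satisfies all
  T F T  ✗ fails (NOT A OR B OR NOT C)
  T T F  ✗ fails (NOT A OR NOT B OR C)
  T T T  ✓ satisfies all
3 of the 8 rows are models.

3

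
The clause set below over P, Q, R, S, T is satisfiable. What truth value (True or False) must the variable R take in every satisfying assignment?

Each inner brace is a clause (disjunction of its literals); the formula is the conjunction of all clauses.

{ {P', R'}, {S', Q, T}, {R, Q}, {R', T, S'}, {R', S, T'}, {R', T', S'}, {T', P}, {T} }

Suppose R = 1.
The clause (P') is unit, so P = 0.
The clause (T') is unit, so T = 0.
That conflicts with the unit clause (T).
So every satisfying assignment has R = False.

False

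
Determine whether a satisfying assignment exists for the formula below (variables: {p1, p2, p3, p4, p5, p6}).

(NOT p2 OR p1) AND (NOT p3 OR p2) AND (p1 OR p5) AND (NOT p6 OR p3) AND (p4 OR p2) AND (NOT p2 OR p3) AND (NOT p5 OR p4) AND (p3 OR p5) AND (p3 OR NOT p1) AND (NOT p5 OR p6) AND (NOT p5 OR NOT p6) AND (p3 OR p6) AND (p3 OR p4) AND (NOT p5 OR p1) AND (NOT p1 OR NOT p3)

Try p2 = false.
The clause (NOT p3) is unit, so p3 = false.
The clause (NOT p6) is unit, so p6 = false.
Now (p6) is unsatisfied and unit — conflict.
Undo p2 and try p2 = true.
The clause (p1) is unit, so p1 = true.
The clause (p3) is unit, so p3 = true.
Now (NOT p3) is unsatisfied and unit — conflict.
Neither p2 = true nor p2 = false works.
No assignment satisfies every clause.

Unsatisfiable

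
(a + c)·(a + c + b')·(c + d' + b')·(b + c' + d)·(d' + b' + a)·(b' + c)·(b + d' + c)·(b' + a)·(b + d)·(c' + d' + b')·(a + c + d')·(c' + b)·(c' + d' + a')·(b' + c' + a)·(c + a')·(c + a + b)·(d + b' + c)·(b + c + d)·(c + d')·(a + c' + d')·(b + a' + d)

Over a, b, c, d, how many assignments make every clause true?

There are 2^4 = 16 truth assignments over (a, b, c, d).
Check each against the 21 clauses (columns in the order a, b, c, d):
  F F F F  ✗ fails (a + c)
  F F F T  ✗ fails (a + c)
  F F T F  ✗ fails (b + c' + d)
  F F T T  ✗ fails (c' + b)
  F T F F  ✗ fails (a + c)
  F T F T  ✗ fails (a + c)
  F T T F  ✗ fails (b' + a)
  F T T T  ✗ fails (d' + b' + a)
  T F F F  ✗ fails (b + d)
  T F F T  ✗ fails (b + d' + c)
  T F T F  ✗ fails (b + c' + d)
  T F T T  ✗ fails (c' + b)
  T T F F  ✗ fails (b' + c)
  T T F T  ✗ fails (c + d' + b')
  T T T F  ✓ satisfies all
  T T T T  ✗ fails (c' + d' + b')
1 of the 16 rows is a model.

1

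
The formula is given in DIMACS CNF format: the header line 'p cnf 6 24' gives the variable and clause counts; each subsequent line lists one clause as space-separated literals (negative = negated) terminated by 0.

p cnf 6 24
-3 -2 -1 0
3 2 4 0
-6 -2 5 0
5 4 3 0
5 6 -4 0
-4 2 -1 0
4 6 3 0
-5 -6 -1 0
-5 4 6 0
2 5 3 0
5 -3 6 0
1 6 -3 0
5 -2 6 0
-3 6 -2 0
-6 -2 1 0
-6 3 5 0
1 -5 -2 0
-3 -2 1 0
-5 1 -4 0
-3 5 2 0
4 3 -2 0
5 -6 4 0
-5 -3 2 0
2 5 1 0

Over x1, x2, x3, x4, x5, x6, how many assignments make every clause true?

1

There are 2^6 = 64 truth assignments over (x1, x2, x3, x4, x5, x6).
Split on x5. With x5 = True, the clauses containing x5 are satisfied and ¬x5 drops from the rest; 1 of the 2^5 = 32 assignments to the other variables satisfy what remains.
With x5 = False, by the same count on the reduced clause set, 0 assignments work.
Total: 1 + 0 = 1.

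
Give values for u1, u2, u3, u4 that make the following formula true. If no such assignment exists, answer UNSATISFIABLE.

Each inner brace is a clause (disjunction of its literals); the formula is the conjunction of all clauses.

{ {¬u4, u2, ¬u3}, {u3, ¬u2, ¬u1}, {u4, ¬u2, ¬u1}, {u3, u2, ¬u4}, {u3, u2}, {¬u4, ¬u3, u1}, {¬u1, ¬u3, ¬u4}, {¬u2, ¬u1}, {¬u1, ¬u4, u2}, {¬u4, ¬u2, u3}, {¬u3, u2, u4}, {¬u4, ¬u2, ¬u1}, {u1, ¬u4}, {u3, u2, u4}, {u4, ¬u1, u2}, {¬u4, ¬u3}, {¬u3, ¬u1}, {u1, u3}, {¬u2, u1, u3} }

Try u3 = True.
(¬u4) alone gives u4 = False.
(u2) alone gives u2 = True.
(¬u1) alone gives u1 = False.
Every clause now holds.

u1 ↦ False, u2 ↦ True, u3 ↦ True, u4 ↦ False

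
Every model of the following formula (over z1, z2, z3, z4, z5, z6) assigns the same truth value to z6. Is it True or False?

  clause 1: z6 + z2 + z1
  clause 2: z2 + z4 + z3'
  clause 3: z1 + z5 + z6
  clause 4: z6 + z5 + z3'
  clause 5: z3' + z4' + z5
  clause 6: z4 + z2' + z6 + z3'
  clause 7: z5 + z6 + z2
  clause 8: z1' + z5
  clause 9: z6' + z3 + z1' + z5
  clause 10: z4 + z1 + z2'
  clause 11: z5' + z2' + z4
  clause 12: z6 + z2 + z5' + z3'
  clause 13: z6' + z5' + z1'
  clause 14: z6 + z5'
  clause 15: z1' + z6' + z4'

Suppose z6 = 0.
From the singleton clause (z5'), z5 = 0.
From the singleton clause (z1), z1 = 1.
Now (z1') is unsatisfied and unit — conflict.
So every satisfying assignment has z6 = True.

True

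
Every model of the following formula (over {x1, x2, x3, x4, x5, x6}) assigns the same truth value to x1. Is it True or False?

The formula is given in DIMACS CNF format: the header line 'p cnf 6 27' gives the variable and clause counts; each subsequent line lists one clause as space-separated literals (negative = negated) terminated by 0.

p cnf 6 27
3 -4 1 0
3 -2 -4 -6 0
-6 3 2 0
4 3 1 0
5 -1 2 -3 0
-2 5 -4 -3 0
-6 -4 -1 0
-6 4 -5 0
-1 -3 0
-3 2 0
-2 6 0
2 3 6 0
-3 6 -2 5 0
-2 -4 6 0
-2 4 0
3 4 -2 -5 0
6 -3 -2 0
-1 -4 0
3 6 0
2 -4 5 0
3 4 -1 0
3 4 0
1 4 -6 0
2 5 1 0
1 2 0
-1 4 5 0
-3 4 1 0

False

Suppose x1 = True.
From the singleton clause (¬x3), x3 = False.
From the singleton clause (¬x4), x4 = False.
That conflicts with the unit clause (x4).
So every satisfying assignment has x1 = False.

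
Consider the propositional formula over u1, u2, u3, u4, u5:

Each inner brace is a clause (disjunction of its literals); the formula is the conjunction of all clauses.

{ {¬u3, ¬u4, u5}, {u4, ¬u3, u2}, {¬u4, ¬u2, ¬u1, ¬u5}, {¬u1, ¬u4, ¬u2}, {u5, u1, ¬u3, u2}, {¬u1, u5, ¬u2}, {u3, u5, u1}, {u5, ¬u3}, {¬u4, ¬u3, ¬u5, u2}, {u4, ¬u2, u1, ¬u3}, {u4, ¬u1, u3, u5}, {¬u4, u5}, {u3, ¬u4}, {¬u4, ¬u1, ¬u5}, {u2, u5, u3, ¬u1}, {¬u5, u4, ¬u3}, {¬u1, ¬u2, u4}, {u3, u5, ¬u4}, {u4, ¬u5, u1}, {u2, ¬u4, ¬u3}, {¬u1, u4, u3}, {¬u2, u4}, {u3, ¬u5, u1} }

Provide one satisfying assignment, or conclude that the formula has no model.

u1 ↦ False,  u2 ↦ True,  u3 ↦ True,  u4 ↦ True,  u5 ↦ True

Try u5 = True.
Try u3 = True.
The clause (u4) is unit, so u4 = True.
The clause (u2) is unit, so u2 = True.
The clause (¬u1) is unit, so u1 = False.
This assignment satisfies each clause.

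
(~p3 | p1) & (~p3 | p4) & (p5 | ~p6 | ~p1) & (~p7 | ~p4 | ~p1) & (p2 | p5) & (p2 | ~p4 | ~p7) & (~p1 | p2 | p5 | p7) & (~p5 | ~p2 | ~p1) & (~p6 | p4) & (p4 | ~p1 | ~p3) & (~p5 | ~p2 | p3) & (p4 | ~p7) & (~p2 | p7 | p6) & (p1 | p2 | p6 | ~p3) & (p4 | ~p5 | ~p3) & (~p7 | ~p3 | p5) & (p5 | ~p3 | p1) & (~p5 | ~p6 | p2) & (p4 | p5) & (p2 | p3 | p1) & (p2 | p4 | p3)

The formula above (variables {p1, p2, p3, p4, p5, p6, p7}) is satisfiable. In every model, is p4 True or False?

Suppose p4 = 0.
The clause (~p3) is unit, so p3 = 0.
The clause (~p6) is unit, so p6 = 0.
The clause (~p7) is unit, so p7 = 0.
The clause (~p2) is unit, so p2 = 0.
That conflicts with the unit clause (p2).
So every satisfying assignment has p4 = True.

True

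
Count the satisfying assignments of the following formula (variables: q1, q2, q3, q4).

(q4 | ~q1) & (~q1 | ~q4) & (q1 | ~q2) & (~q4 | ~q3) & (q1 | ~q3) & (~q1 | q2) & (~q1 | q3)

There are 2^4 = 16 truth assignments over (q1, q2, q3, q4).
Check each against the 7 clauses (columns in the order q1, q2, q3, q4):
  F F F F  ✓ satisfies all
  F F F T  ✓ satisfies all
  F F T F  ✗ fails (q1 | ~q3)
  F F T T  ✗ fails (~q4 | ~q3)
  F T F F  ✗ fails (q1 | ~q2)
  F T F T  ✗ fails (q1 | ~q2)
  F T T F  ✗ fails (q1 | ~q2)
  F T T T  ✗ fails (q1 | ~q2)
  T F F F  ✗ fails (q4 | ~q1)
  T F F T  ✗ fails (~q1 | ~q4)
  T F T F  ✗ fails (q4 | ~q1)
  T F T T  ✗ fails (~q1 | ~q4)
  T T F F  ✗ fails (q4 | ~q1)
  T T F T  ✗ fails (~q1 | ~q4)
  T T T F  ✗ fails (q4 | ~q1)
  T T T T  ✗ fails (~q1 | ~q4)
2 of the 16 rows are models.

2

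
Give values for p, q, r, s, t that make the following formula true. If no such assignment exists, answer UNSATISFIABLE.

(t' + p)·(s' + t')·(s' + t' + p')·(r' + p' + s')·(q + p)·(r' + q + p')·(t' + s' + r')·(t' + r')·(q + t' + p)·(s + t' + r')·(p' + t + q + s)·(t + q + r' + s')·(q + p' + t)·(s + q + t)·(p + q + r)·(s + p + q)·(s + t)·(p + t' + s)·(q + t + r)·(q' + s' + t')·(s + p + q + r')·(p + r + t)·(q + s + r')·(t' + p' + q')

p=1, q=0, r=0, s=0, t=1

Suppose t = 1.
The clause (p) is unit, so p = 1.
The clause (s') is unit, so s = 0.
The clause (r') is unit, so r = 0.
The clause (q') is unit, so q = 0.
This assignment satisfies each clause.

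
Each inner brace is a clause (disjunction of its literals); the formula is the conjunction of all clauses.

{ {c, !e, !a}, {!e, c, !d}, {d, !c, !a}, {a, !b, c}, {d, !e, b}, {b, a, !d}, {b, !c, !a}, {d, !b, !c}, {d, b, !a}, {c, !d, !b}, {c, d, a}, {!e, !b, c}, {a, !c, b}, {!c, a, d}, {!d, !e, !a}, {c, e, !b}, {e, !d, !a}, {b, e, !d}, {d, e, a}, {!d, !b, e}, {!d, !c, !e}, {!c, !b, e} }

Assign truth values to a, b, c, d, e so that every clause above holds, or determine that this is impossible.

UNSATISFIABLE

Try c = true.
Try d = true.
Unit clause (!e) forces e = false.
Unit clause (!a) forces a = false.
Unit clause (b) forces b = true.
Now (!b) is unsatisfied and unit — conflict.
Backtrack on d: now try d = false.
Unit clause (!a) forces a = false.
Now (a) is unsatisfied and unit — conflict.
Both values of d lead to a conflict.
Backtrack on c: now try c = false.
Try e = false.
Unit clause (!b) forces b = false.
Unit clause (!d) forces d = false.
Unit clause (!a) forces a = false.
Now (a) is unsatisfied and unit — conflict.
Backtrack on e: now try e = true.
Unit clause (!a) forces a = false.
Unit clause (!d) forces d = false.
Now (d) is unsatisfied and unit — conflict.
Both values of e lead to a conflict.
Both values of c lead to a conflict.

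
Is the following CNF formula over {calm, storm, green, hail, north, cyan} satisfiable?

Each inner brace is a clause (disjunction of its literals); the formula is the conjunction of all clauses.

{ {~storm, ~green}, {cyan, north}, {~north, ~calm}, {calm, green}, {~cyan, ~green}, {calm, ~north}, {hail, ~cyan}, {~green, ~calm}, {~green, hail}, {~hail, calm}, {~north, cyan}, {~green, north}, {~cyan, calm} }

Yes, satisfiable

Case storm = 1:
(~green) alone gives green = 0.
(calm) alone gives calm = 1.
(~north) alone gives north = 0.
(cyan) alone gives cyan = 1.
(hail) alone gives hail = 1.
All clauses are satisfied.
A satisfying assignment: calm: 1; storm: 1; green: 0; hail: 1; north: 0; cyan: 1.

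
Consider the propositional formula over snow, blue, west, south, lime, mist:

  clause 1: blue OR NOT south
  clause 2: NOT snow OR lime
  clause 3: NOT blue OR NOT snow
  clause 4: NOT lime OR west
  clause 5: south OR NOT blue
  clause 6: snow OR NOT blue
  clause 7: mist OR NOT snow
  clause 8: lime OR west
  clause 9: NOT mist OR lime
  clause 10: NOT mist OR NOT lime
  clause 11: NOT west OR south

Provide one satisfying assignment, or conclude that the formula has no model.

UNSATISFIABLE

Branch on blue: set blue = true.
(NOT snow) alone gives snow = false.
But (snow) is also a unit clause — contradiction.
Backtrack on blue: now try blue = false.
(NOT south) alone gives south = false.
(NOT west) alone gives west = false.
(NOT lime) alone gives lime = false.
But (lime) is also a unit clause — contradiction.
Either choice for blue ends in contradiction.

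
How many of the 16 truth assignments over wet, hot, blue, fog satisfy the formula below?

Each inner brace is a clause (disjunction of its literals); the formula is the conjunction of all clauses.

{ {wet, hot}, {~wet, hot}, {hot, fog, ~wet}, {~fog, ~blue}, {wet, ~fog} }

5

There are 2^4 = 16 truth assignments over (wet, hot, blue, fog).
Check each against the 5 clauses (columns in the order wet, hot, blue, fog):
  F F F F  ✗ fails (wet | hot)
  F F F T  ✗ fails (wet | hot)
  F F T F  ✗ fails (wet | hot)
  F F T T  ✗ fails (wet | hot)
  F T F F  ✓ satisfies all
  F T F T  ✗ fails (wet | ~fog)
  F T T F  ✓ satisfies all
  F T T T  ✗ fails (~fog | ~blue)
  T F F F  ✗ fails (~wet | hot)
  T F F T  ✗ fails (~wet | hot)
  T F T F  ✗ fails (~wet | hot)
  T F T T  ✗ fails (~wet | hot)
  T T F F  ✓ satisfies all
  T T F T  ✓ satisfies all
  T T T F  ✓ satisfies all
  T T T T  ✗ fails (~fog | ~blue)
5 of the 16 rows are models.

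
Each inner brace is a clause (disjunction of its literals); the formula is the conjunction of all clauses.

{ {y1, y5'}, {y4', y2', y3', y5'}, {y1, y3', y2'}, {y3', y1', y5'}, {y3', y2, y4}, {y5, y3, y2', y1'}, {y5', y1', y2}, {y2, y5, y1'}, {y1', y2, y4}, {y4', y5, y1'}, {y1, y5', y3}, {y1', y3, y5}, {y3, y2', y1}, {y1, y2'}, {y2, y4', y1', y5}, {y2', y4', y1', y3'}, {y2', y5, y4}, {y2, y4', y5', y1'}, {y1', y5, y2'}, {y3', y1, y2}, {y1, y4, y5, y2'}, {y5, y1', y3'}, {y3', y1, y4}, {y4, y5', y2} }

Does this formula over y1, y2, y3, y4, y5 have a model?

Branch on y1: set y1 = 1.
Branch on y3: set y3 = 0.
From the singleton clause (y5), y5 = 1.
From the singleton clause (y2), y2 = 1.
Every clause is now satisfied; y4 is unconstrained.
A satisfying assignment: y1: 1, y2: 1, y3: 0, y4: 0, y5: 1.

Yes, satisfiable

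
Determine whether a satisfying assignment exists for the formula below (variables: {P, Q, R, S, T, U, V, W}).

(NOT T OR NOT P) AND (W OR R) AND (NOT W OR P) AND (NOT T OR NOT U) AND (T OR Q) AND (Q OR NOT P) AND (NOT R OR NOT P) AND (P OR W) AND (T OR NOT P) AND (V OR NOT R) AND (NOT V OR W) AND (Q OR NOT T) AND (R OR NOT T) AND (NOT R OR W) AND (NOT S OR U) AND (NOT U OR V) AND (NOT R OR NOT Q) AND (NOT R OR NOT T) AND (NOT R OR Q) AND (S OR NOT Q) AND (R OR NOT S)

Unsatisfiable

Branch on T: set T = false.
From the singleton clause (Q), Q = true.
From the singleton clause (NOT P), P = false.
From the singleton clause (NOT W), W = false.
But (W) is also a unit clause — contradiction.
Backtrack on T: now try T = true.
From the singleton clause (NOT P), P = false.
From the singleton clause (NOT W), W = false.
But (W) is also a unit clause — contradiction.
Both values of T lead to a conflict.
No assignment satisfies every clause.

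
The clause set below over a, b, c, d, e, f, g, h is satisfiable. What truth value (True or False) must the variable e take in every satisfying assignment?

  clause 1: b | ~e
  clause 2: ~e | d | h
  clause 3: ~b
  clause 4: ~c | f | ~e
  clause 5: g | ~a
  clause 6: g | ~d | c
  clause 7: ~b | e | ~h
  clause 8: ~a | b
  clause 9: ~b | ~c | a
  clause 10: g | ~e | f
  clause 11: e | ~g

False

Suppose e = 1.
(b) alone gives b = 1.
Now (~b) is unsatisfied and unit — conflict.
So every satisfying assignment has e = False.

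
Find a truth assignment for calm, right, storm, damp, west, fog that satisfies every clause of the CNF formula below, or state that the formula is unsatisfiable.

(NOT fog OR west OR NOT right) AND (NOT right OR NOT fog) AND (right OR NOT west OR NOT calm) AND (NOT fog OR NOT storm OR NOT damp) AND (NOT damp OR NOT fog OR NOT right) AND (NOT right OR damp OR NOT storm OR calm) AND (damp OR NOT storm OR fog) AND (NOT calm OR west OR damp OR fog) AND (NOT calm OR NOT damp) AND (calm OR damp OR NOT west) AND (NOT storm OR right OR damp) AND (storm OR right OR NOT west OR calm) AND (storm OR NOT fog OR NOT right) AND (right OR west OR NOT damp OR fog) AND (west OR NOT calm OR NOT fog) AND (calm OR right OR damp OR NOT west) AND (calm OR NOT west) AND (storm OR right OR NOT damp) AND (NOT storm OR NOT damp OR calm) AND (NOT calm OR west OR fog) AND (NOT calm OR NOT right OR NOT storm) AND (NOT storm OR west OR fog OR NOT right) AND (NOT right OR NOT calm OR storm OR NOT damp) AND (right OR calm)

Case right = true:
Unit clause (NOT fog) forces fog = false.
Case damp = false:
Unit clause (NOT storm) forces storm = false.
Case calm = false:
Unit clause (NOT west) forces west = false.
This assignment satisfies each clause.

calm: false, right: true, storm: false, damp: false, west: false, fog: false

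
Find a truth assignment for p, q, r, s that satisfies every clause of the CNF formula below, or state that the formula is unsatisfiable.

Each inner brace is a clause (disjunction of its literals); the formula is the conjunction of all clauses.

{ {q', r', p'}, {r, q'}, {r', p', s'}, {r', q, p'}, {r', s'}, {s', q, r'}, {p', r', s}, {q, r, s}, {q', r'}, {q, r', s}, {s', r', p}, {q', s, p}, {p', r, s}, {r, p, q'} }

Branch on r: set r = 0.
(q') alone gives q = 0.
(s) alone gives s = 1.
Every clause is now satisfied; p is unconstrained.

p=0; q=0; r=0; s=1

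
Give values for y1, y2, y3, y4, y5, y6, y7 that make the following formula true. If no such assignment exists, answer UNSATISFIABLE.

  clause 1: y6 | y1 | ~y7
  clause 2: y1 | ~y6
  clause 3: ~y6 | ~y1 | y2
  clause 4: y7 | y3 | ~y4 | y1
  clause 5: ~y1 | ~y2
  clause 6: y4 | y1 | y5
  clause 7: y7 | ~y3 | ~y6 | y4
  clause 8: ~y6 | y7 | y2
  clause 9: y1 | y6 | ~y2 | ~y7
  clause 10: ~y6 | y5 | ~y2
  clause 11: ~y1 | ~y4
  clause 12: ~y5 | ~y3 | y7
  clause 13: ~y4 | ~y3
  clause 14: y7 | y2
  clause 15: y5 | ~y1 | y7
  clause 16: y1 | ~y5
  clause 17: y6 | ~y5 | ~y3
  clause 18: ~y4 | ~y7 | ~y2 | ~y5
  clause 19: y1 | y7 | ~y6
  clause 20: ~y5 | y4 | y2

y1: 1; y2: 0; y3: 0; y4: 0; y5: 0; y6: 0; y7: 1

Case y1 = 1:
Unit clause (~y2) forces y2 = 0.
Unit clause (~y6) forces y6 = 0.
Unit clause (~y4) forces y4 = 0.
Unit clause (y7) forces y7 = 1.
Unit clause (~y5) forces y5 = 0.
All clauses hold; y3 can take either value.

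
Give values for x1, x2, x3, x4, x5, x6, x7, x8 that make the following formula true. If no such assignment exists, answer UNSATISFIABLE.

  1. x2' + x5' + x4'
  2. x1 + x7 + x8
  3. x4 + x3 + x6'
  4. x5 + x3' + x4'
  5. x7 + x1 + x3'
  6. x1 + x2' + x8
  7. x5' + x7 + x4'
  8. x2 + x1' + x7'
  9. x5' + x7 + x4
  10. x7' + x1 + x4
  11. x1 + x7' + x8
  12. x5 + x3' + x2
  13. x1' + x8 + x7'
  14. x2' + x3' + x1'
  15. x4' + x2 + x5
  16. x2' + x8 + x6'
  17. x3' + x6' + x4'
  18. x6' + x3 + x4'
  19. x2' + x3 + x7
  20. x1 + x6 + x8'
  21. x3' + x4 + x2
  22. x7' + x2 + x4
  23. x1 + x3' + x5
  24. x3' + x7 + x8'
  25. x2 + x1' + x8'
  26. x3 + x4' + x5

x1 ↦ 1; x2 ↦ 1; x3 ↦ 0; x4 ↦ 0; x5 ↦ 1; x6 ↦ 0; x7 ↦ 1; x8 ↦ 1

Suppose x2 = 1.
Suppose x5 = 1.
The clause (x4') is unit, so x4 = 0.
The clause (x7) is unit, so x7 = 1.
The clause (x1) is unit, so x1 = 1.
The clause (x8) is unit, so x8 = 1.
The clause (x3') is unit, so x3 = 0.
The clause (x6') is unit, so x6 = 0.
Every clause now holds.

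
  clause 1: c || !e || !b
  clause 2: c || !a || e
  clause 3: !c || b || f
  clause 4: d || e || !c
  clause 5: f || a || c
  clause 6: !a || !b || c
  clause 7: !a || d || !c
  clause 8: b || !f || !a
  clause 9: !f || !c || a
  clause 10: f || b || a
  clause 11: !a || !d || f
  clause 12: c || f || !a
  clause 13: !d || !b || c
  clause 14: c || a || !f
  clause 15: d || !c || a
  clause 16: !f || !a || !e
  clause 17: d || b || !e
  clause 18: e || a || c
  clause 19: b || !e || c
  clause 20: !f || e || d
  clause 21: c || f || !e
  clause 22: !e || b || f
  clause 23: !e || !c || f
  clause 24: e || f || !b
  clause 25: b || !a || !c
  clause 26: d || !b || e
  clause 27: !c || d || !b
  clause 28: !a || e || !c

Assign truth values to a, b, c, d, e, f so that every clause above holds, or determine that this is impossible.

Suppose c = true.
Suppose b = true.
The clause (d) is unit, so d = true.
Suppose f = false.
The clause (!a) is unit, so a = false.
The clause (!e) is unit, so e = false.
But (e) is also a unit clause — contradiction.
Undo f and try f = true.
The clause (a) is unit, so a = true.
The clause (!e) is unit, so e = false.
But (e) is also a unit clause — contradiction.
Either choice for f ends in contradiction.
Undo b and try b = false.
The clause (f) is unit, so f = true.
The clause (!a) is unit, so a = false.
But (a) is also a unit clause — contradiction.
Either choice for b ends in contradiction.
Undo c and try c = false.
Suppose e = false.
The clause (!a) is unit, so a = false.
But (a) is also a unit clause — contradiction.
Undo e and try e = true.
The clause (!b) is unit, so b = false.
But (b) is also a unit clause — contradiction.
Either choice for e ends in contradiction.
Either choice for c ends in contradiction.

UNSATISFIABLE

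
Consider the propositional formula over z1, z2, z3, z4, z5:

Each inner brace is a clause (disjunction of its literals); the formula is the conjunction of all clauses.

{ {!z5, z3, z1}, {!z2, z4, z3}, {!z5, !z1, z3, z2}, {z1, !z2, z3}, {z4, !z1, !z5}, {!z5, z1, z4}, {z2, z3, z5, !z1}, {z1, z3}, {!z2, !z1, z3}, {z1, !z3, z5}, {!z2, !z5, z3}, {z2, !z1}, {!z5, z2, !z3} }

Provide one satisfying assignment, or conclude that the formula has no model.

Branch on z1: set z1 = false.
Unit clause (z3) forces z3 = true.
Unit clause (z5) forces z5 = true.
Unit clause (z4) forces z4 = true.
Unit clause (z2) forces z2 = true.
Every clause now holds.

z1: false,  z2: true,  z3: true,  z4: true,  z5: true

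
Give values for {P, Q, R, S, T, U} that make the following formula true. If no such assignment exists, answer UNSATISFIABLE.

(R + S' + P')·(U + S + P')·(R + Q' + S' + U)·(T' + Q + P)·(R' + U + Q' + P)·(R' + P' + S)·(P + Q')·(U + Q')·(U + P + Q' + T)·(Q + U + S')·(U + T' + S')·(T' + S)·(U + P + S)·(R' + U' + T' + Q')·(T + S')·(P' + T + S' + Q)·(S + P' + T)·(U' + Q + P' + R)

Suppose P = 0.
From the singleton clause (Q'), Q = 0.
From the singleton clause (T'), T = 0.
From the singleton clause (S'), S = 0.
From the singleton clause (U), U = 1.
Every clause is now satisfied; R is unconstrained.

P=0; Q=0; R=1; S=0; T=0; U=1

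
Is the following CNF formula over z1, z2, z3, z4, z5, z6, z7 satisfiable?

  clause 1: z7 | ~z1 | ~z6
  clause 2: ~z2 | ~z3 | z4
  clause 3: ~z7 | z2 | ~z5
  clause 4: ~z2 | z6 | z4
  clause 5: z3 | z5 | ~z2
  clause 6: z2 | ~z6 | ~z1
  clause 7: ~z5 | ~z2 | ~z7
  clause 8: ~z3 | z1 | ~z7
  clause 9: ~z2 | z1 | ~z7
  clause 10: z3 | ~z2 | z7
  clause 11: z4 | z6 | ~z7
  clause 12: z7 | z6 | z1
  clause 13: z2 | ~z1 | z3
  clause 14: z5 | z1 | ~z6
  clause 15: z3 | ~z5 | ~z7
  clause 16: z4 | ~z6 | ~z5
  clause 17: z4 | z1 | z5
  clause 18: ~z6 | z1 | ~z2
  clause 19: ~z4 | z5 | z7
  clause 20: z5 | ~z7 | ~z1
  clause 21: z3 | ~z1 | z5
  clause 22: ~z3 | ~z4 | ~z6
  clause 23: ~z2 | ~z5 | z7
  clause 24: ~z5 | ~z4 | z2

Yes, satisfiable

Branch on z7: set z7 = 0.
Branch on z1: set z1 = 1.
Unit clause (~z6) forces z6 = 0.
Branch on z2: set z2 = 0.
Unit clause (z3) forces z3 = 1.
Branch on z4: set z4 = 0.
Every clause is now satisfied; z5 is unconstrained.
A satisfying assignment: z1: 1, z2: 0, z3: 1, z4: 0, z5: 0, z6: 0, z7: 0.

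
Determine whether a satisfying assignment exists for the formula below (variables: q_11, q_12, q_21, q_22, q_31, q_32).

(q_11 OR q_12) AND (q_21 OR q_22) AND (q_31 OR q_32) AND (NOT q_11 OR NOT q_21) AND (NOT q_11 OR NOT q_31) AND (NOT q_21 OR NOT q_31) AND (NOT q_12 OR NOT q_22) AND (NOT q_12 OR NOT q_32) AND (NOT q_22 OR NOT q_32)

Branch on q_11: set q_11 = true.
From the singleton clause (NOT q_21), q_21 = false.
From the singleton clause (q_22), q_22 = true.
From the singleton clause (NOT q_31), q_31 = false.
From the singleton clause (q_32), q_32 = true.
But (NOT q_32) is also a unit clause — contradiction.
Backtrack on q_11: now try q_11 = false.
From the singleton clause (q_12), q_12 = true.
From the singleton clause (NOT q_22), q_22 = false.
From the singleton clause (q_21), q_21 = true.
From the singleton clause (NOT q_31), q_31 = false.
From the singleton clause (q_32), q_32 = true.
But (NOT q_32) is also a unit clause — contradiction.
Either choice for q_11 ends in contradiction.
No assignment satisfies every clause.

No, unsatisfiable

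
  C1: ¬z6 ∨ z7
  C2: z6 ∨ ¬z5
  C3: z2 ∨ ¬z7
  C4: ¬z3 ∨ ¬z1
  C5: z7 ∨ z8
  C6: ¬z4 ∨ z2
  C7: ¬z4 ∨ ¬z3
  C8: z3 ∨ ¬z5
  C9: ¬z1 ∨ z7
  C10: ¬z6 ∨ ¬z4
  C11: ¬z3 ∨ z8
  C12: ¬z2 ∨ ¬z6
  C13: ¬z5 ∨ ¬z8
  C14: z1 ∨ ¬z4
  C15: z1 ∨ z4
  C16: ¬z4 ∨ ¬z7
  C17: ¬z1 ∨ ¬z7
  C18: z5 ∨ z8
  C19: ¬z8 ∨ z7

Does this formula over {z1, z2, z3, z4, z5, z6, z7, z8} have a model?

Try z6 = False.
The clause (¬z5) is unit, so z5 = False.
The clause (z8) is unit, so z8 = True.
The clause (z7) is unit, so z7 = True.
The clause (z2) is unit, so z2 = True.
The clause (¬z4) is unit, so z4 = False.
The clause (z1) is unit, so z1 = True.
That conflicts with the unit clause (¬z1).
Backtrack on z6: now try z6 = True.
The clause (z7) is unit, so z7 = True.
The clause (z2) is unit, so z2 = True.
That conflicts with the unit clause (¬z2).
Either choice for z6 ends in contradiction.
No assignment satisfies every clause.

No, unsatisfiable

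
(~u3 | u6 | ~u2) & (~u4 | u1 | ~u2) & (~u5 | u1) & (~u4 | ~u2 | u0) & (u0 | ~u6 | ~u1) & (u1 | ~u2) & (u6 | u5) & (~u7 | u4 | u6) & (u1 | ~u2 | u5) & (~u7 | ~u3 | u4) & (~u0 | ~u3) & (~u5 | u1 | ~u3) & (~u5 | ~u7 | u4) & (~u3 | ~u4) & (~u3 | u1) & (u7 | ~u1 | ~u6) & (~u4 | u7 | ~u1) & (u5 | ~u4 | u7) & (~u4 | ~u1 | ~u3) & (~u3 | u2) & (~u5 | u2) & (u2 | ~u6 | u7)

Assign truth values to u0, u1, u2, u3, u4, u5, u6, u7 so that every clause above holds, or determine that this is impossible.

Suppose u5 = 1.
From the singleton clause (u1), u1 = 1.
From the singleton clause (u2), u2 = 1.
Suppose u3 = 0.
Suppose u4 = 0.
From the singleton clause (~u7), u7 = 0.
From the singleton clause (~u6), u6 = 0.
All clauses hold; u0 can take either value.

u0 ↦ 0; u1 ↦ 1; u2 ↦ 1; u3 ↦ 0; u4 ↦ 0; u5 ↦ 1; u6 ↦ 0; u7 ↦ 0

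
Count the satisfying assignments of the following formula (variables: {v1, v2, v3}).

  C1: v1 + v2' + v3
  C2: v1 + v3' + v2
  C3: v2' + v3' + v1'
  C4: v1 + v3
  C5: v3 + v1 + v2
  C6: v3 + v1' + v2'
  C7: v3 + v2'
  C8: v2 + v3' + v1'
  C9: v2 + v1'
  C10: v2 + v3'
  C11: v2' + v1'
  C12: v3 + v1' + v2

There are 2^3 = 8 truth assignments over (v1, v2, v3).
Check each against the 12 clauses (columns in the order v1, v2, v3):
  F F F  ✗ fails (v1 + v3)
  F F T  ✗ fails (v1 + v3' + v2)
  F T F  ✗ fails (v1 + v2' + v3)
  F T T  ✓ satisfies all
  T F F  ✗ fails (v2 + v1')
  T F T  ✗ fails (v2 + v3' + v1')
  T T F  ✗ fails (v3 + v1' + v2')
  T T T  ✗ fails (v2' + v3' + v1')
1 of the 8 rows is a model.

1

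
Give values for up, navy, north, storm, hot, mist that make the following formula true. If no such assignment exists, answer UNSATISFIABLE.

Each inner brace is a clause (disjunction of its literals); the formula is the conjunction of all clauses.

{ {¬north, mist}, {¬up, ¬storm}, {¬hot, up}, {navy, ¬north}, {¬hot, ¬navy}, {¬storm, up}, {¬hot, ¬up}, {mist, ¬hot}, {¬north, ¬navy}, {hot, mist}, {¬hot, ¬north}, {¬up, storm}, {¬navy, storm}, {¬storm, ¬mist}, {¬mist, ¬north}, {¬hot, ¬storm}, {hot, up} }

Try north = False.
Try up = False.
Unit clause (¬hot) forces hot = False.
That conflicts with the unit clause (hot).
That branch fails; take up = True instead.
Unit clause (¬storm) forces storm = False.
That conflicts with the unit clause (storm).
Both values of up lead to a conflict.
That branch fails; take north = True instead.
Unit clause (mist) forces mist = True.
That conflicts with the unit clause (¬mist).
Both values of north lead to a conflict.

UNSATISFIABLE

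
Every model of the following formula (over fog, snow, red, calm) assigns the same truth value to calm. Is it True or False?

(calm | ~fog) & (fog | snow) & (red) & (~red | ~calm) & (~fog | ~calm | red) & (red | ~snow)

Suppose calm = 1.
Unit clause (red) forces red = 1.
Now (~red) is unsatisfied and unit — conflict.
So every satisfying assignment has calm = False.

False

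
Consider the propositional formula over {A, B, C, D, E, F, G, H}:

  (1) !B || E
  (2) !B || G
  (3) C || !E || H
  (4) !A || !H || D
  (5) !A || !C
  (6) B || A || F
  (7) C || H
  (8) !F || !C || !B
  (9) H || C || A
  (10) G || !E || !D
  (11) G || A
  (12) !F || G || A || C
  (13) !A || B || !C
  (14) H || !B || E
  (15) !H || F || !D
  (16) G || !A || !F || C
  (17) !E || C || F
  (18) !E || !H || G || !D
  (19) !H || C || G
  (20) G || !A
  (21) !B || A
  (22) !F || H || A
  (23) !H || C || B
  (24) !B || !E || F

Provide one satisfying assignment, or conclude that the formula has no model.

Branch on B: set B = false.
Branch on A: set A = false.
(F) alone gives F = true.
(G) alone gives G = true.
(H) alone gives H = true.
(C) alone gives C = true.
No clause remains; D, E are free.

A: false,  B: false,  C: true,  D: true,  E: false,  F: true,  G: true,  H: true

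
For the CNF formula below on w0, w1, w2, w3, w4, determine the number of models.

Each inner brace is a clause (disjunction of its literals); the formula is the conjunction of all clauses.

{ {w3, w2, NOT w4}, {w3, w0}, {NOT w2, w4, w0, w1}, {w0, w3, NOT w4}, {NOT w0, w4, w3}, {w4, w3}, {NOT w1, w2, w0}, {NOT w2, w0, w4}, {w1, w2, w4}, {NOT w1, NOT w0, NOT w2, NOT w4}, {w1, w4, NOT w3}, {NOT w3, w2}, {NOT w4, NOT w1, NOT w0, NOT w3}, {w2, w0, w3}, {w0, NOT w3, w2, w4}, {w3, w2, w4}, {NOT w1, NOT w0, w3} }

There are 2^5 = 32 truth assignments over (w0, w1, w2, w3, w4).
Split on w1. With w1 = true, the clauses containing w1 are satisfied and NOT w1 drops from the rest; 2 of the 2^4 = 16 assignments to the other variables satisfy what remains.
With w1 = false, by the same count on the reduced clause set, 3 assignments work.
(One model: w0=F, w1=F, w2=T, w3=T, w4=T.)
Total: 2 + 3 = 5.

5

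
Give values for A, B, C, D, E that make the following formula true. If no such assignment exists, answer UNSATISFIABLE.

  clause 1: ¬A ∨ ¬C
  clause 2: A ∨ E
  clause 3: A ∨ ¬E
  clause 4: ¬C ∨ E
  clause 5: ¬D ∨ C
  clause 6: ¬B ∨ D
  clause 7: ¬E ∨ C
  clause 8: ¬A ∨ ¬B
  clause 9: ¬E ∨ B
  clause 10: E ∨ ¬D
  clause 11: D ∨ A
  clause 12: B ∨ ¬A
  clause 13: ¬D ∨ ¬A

UNSATISFIABLE

Branch on A: set A = False.
The clause (E) is unit, so E = True.
That conflicts with the unit clause (¬E).
Undo A and try A = True.
The clause (¬C) is unit, so C = False.
The clause (¬D) is unit, so D = False.
The clause (¬B) is unit, so B = False.
That conflicts with the unit clause (B).
Both values of A lead to a conflict.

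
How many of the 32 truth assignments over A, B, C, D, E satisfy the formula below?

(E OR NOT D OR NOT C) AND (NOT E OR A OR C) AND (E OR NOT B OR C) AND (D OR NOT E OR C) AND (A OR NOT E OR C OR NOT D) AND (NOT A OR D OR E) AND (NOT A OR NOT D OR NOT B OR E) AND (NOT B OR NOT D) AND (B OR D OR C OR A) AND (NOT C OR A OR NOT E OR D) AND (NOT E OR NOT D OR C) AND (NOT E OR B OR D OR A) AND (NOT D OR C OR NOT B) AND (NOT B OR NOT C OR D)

There are 2^5 = 32 truth assignments over (A, B, C, D, E).
Split on A. With A = true, the clauses containing A are satisfied and NOT A drops from the rest; 3 of the 2^4 = 16 assignments to the other variables satisfy what remains.
With A = false, by the same count on the reduced clause set, 3 assignments work.
(One model: A=F, B=F, C=F, D=T, E=F.)
Total: 3 + 3 = 6.

6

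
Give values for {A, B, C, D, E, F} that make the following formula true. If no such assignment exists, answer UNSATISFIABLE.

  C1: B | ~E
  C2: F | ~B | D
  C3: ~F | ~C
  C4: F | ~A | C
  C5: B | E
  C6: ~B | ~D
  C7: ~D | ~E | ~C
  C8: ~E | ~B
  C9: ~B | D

Suppose B = 1.
The clause (~D) is unit, so D = 0.
Now (D) is unsatisfied and unit — conflict.
Undo B and try B = 0.
The clause (~E) is unit, so E = 0.
Now (E) is unsatisfied and unit — conflict.
Both values of B lead to a conflict.

UNSATISFIABLE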